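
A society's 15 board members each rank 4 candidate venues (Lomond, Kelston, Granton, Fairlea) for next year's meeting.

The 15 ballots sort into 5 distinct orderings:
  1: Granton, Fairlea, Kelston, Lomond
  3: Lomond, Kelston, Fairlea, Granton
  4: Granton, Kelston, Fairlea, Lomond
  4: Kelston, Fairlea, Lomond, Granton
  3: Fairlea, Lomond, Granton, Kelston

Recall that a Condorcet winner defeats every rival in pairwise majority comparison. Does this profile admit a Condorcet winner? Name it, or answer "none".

Pairwise majorities:
Lomond vs Kelston: 3+3 = 6 for Lomond, 9 for Kelston — Kelston by 9–6.
Lomond vs Granton: Lomond wins 10–5.
Lomond vs Fairlea: Fairlea, 12–3.
Kelston vs Granton: Kelston preferred on 3+4 = 7 ballots; Granton wins 8–7.
Kelston vs Fairlea: 11 to 4, Kelston.
Granton vs Fairlea: Fairlea, 10–5.
Every city loses at least once (Lomond loses to Kelston; Kelston loses to Granton; Granton loses to Lomond; Fairlea loses to Kelston). The majority relation contains the cycle Lomond → Granton → Kelston → Lomond, so there is no Condorcet winner.

none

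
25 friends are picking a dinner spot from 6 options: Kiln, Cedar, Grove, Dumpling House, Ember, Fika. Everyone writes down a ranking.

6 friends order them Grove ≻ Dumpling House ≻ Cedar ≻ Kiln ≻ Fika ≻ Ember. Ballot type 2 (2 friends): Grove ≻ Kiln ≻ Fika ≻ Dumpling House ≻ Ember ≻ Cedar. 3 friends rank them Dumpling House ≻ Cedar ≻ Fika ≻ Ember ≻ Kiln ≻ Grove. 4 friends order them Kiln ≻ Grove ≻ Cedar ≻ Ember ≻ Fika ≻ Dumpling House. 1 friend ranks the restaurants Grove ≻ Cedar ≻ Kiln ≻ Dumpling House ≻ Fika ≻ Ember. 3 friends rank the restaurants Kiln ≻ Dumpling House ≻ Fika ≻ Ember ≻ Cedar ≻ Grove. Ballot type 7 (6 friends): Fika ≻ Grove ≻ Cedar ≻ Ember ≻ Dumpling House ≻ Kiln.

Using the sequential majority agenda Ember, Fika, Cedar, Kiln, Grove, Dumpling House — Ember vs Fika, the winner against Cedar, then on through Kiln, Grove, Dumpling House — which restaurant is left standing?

Grove

Round 1: Ember vs Fika — 4–21, Fika advances.
Round 2: Fika vs Cedar — 11–14, Cedar advances.
Round 3: Cedar vs Kiln — 16–9, Cedar advances.
Round 4: Cedar vs Grove — 6–19, Grove advances.
Round 5: Grove vs Dumpling House — 19–6, Grove advances.
The agenda winner is Grove.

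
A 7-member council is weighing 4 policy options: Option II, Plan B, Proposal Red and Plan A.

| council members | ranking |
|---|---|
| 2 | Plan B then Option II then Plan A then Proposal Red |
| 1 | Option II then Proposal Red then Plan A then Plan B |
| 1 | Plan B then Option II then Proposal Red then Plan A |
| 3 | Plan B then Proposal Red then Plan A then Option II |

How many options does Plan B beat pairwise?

3

Plan B against each rival (7 council members):
Plan B vs Option II: Plan B, 6–1.
Plan B vs Proposal Red: Plan B preferred on 2+1+3 = 6 ballots; Plan B wins 6–1.
Plan B vs Plan A: 6 to 1, Plan B.
Plan B beats Option II, Proposal Red, Plan A — 3 pairwise wins.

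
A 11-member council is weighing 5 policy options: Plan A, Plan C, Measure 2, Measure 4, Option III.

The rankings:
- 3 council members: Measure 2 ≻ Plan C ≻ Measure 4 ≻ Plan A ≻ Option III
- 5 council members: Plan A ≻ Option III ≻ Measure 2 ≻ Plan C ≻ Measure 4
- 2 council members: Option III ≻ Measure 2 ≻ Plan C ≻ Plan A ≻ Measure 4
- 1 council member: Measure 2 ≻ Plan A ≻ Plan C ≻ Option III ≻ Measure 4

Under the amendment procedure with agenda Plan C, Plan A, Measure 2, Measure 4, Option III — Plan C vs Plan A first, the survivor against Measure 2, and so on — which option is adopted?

Round 1: Plan C vs Plan A — 5–6, Plan A advances.
Round 2: Plan A vs Measure 2 — 5–6, Measure 2 advances.
Round 3: Measure 2 vs Measure 4 — 11–0, Measure 2 advances.
Round 4: Measure 2 vs Option III — 4–7, Option III advances.
The agenda winner is Option III.

Option III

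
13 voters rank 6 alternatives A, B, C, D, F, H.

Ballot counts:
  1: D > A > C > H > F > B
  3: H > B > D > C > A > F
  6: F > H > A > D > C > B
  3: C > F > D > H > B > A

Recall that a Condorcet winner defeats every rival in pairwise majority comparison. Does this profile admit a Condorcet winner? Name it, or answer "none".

none

Pairwise majorities:
A vs B: A preferred on 1+6 = 7 ballots; A wins 7–6.
A vs C: A is ranked higher on 1+6 = 7 ballots, C on 6. A wins 7–6.
A vs D: A preferred on 6 ballots; D wins 7–6.
A vs F: A preferred on 1+3 = 4 ballots; F wins 9–4.
A vs H: 1 to 12, H.
B vs C: 3 for B, 10 for C — C by 10–3.
B vs D: B preferred on 3 ballots; D wins 10–3.
B vs F: 3 to 10, F.
B vs H: B preferred on 0 ballots; H wins 13–0.
C vs D: C preferred on 3 ballots; D wins 10–3.
C vs F: 7 to 6, C.
C vs H: C is ranked higher on 1+3 = 4 ballots, H on 9. H wins 9–4.
D vs F: 1+3 = 4 for D, 9 for F — F by 9–4.
D vs H: D preferred on 1+3 = 4 ballots; H wins 9–4.
F vs H: F preferred on 6+3 = 9 ballots; F wins 9–4.
Every alternative loses at least once (A loses to D; B loses to A; C loses to A; D loses to F; F loses to C; H loses to F). The majority relation contains the cycle A > C > F > A, so there is no Condorcet winner.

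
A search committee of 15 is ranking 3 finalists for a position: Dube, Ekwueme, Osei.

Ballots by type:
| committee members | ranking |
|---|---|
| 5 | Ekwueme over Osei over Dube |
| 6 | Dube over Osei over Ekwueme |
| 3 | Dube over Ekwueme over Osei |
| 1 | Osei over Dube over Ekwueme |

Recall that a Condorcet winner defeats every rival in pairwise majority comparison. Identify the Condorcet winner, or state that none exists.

Dube

Head-to-head results (15 committee members):
Dube vs Ekwueme: Dube is ranked higher on 6+3+1 = 10 ballots, Ekwueme on 5. Dube wins 10–5.
Dube vs Osei: Dube preferred on 6+3 = 9 ballots; Dube wins 9–6.
Ekwueme vs Osei: Ekwueme is ranked higher on 5+3 = 8 ballots, Osei on 7. Ekwueme wins 8–7.
Dube wins every pairwise contest, so Dube is the Condorcet winner.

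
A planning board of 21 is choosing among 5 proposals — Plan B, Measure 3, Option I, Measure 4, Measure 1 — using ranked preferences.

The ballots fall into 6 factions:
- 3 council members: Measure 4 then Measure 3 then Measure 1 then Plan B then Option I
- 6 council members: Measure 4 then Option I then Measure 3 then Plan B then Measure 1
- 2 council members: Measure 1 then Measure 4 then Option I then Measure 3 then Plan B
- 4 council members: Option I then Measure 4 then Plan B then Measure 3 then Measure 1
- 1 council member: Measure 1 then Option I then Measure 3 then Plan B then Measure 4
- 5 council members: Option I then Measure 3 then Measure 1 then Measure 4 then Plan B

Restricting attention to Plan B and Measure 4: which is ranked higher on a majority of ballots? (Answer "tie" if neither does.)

Ballots ranking Plan B above Measure 4: 1.
Ballots ranking Measure 4 above Plan B: 21 − 1 = 20.
Measure 4 wins the head-to-head 20–1.

Measure 4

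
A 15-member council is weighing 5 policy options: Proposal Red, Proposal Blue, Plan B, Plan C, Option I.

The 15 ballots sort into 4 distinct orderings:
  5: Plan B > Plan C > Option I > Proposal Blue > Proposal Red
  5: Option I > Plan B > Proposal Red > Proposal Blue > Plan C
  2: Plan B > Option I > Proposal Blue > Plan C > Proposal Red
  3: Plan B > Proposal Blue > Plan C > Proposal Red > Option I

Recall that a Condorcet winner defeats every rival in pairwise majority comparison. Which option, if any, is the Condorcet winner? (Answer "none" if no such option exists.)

Plan B

Head-to-head results (15 council members):
Proposal Red vs Proposal Blue: 5 for Proposal Red, 10 for Proposal Blue — Proposal Blue by 10–5.
Proposal Red vs Plan B: Proposal Red preferred on 0 ballots; Plan B wins 15–0.
Proposal Red vs Plan C: Proposal Red is ranked higher on 5 ballots, Plan C on 10. Plan C wins 10–5.
Proposal Red vs Option I: 3 for Proposal Red, 12 for Option I — Option I by 12–3.
Proposal Blue vs Plan B: 0 to 15, Plan B.
Proposal Blue vs Plan C: 5+2+3 = 10 for Proposal Blue, 5 for Plan C — Proposal Blue by 10–5.
Proposal Blue vs Option I: Proposal Blue preferred on 3 ballots; Option I wins 12–3.
Plan B vs Plan C: Plan B preferred on 5+5+2+3 = 15 ballots; Plan B wins 15–0.
Plan B vs Option I: Plan B is ranked higher on 5+2+3 = 10 ballots, Option I on 5. Plan B wins 10–5.
Plan C vs Option I: Plan C preferred on 5+3 = 8 ballots; Plan C wins 8–7.
Only Plan B has no losses; Plan B is the Condorcet winner.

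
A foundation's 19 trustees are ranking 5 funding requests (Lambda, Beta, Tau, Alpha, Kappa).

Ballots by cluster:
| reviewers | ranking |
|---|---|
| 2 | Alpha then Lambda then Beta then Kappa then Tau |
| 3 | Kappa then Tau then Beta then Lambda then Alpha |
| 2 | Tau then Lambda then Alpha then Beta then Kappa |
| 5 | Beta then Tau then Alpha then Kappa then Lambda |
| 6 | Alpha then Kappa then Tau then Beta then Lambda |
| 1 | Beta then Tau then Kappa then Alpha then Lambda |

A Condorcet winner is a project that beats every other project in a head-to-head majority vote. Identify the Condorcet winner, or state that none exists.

Head-to-head results (19 reviewers):
Lambda vs Beta: Beta, 15–4.
Lambda vs Tau: Tau, 17–2.
Lambda–Alpha: Alpha 14–5.
Lambda–Kappa: Kappa 15–4.
Beta vs Tau: Tau wins 11–8.
Beta vs Alpha: Alpha wins 10–9.
Beta vs Kappa: Beta, 10–9.
Tau vs Alpha: Tau, 11–8.
Tau vs Kappa: Kappa wins 11–8.
Alpha vs Kappa: Alpha, 15–4.
Every project loses at least once (Lambda loses to Beta; Beta loses to Tau; Tau loses to Kappa; Alpha loses to Tau; Kappa loses to Beta). The majority relation contains the cycle Beta beats Kappa beats Tau beats Beta, so there is no Condorcet winner.

none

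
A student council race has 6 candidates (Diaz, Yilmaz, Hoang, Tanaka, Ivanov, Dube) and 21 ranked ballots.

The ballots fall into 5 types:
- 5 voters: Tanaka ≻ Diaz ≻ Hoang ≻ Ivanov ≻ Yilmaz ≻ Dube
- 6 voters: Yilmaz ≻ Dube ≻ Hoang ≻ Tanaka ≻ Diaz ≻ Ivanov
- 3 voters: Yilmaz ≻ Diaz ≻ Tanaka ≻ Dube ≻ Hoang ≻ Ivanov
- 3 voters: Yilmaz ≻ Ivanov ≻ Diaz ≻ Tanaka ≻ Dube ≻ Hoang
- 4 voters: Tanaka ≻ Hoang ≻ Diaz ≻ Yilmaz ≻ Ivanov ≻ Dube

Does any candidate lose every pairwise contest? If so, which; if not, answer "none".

none

Pairwise majorities:
Diaz vs Yilmaz: Yilmaz, 12–9.
Diaz–Hoang: Diaz 11–10.
Diaz vs Tanaka: 3+3 = 6 for Diaz, 15 for Tanaka — Tanaka by 15–6.
Diaz vs Ivanov: 5+6+3+4 = 18 for Diaz, 3 for Ivanov — Diaz by 18–3.
Diaz vs Dube: 15 to 6, Diaz.
Yilmaz–Hoang: Yilmaz 12–9.
Yilmaz vs Tanaka: 12 to 9, Yilmaz.
Yilmaz vs Ivanov: Yilmaz is ranked higher on 6+3+3+4 = 16 ballots, Ivanov on 5. Yilmaz wins 16–5.
Yilmaz vs Dube: Yilmaz, 21–0.
Hoang vs Tanaka: Hoang is ranked higher on 6 ballots, Tanaka on 15. Tanaka wins 15–6.
Hoang vs Ivanov: Hoang wins 18–3.
Hoang vs Dube: 9 to 12, Dube.
Tanaka vs Ivanov: 5+6+3+4 = 18 for Tanaka, 3 for Ivanov — Tanaka by 18–3.
Tanaka vs Dube: Tanaka, 15–6.
Ivanov vs Dube: 12 to 9, Ivanov.
Every candidate wins at least one matchup (Diaz beats Hoang; Yilmaz beats Diaz; Hoang beats Ivanov; Tanaka beats Diaz; Ivanov beats Dube; Dube beats Hoang), so there is no Condorcet loser.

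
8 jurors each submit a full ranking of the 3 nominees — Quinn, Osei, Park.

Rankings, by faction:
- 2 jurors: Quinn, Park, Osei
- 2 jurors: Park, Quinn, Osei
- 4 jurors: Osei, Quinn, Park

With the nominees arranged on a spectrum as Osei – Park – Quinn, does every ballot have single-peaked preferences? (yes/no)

Axis positions: Osei=1, Park=2, Quinn=3.
Faction 1 (peak Quinn at position 3): ranking walks positions 3-2-1, expanding outward from the peak — single-peaked.
Faction 2 (peak Park at position 2): ranking walks positions 2-3-1, expanding outward from the peak — single-peaked.
Faction 3: ranking walks positions 1-3-2; Quinn is ranked above Park even though Park lies between Quinn and the peak Osei on the axis — preferences dip and rise again. Not single-peaked.
Faction 3 violates single-peakedness, so the profile is not single-peaked on this axis.

no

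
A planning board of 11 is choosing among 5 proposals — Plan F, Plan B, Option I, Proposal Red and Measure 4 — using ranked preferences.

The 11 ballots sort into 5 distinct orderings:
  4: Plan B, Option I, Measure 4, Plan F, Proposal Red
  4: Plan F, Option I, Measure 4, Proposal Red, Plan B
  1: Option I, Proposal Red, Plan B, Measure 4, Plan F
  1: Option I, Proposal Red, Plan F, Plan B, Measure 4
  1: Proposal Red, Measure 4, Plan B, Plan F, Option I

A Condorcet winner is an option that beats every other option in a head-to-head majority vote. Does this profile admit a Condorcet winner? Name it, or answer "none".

Pairwise majorities:
Plan F vs Plan B: Plan B wins 6–5.
Plan F vs Option I: Option I, 6–5.
Plan F vs Proposal Red: Plan F, 8–3.
Plan F vs Measure 4: Measure 4 wins 6–5.
Plan B–Option I: Option I 6–5.
Plan B vs Proposal Red: Proposal Red wins 7–4.
Plan B–Measure 4: Plan B 6–5.
Option I–Proposal Red: Option I 10–1.
Option I vs Measure 4: Option I wins 10–1.
Proposal Red vs Measure 4: Measure 4 wins 8–3.
Option I defeats every rival head-to-head and is the Condorcet winner.

Option I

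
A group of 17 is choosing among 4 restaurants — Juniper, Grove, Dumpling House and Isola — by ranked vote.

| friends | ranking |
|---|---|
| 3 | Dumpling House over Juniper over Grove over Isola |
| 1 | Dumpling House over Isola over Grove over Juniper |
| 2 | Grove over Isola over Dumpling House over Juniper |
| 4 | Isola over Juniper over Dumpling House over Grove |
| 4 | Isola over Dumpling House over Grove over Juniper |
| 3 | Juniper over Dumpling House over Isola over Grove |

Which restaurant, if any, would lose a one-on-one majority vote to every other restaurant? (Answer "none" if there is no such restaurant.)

Grove

Head-to-head results (17 friends):
Juniper–Grove: Juniper 10–7.
Juniper–Dumpling House: Dumpling House 10–7.
Juniper vs Isola: Isola, 11–6.
Grove vs Dumpling House: Dumpling House wins 15–2.
Grove vs Isola: 3+2 = 5 for Grove, 12 for Isola — Isola by 12–5.
Dumpling House vs Isola: Isola, 10–7.
Grove loses to every other restaurant — it is the Condorcet loser.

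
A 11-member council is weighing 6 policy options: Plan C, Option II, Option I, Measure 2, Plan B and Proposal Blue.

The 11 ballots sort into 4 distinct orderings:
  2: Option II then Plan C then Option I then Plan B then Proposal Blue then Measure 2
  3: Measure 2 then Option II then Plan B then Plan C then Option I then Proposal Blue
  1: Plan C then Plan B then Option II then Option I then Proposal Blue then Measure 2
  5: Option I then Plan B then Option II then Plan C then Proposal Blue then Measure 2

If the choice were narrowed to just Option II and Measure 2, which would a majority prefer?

Option II

Ballots ranking Option II above Measure 2: 2 + 1 + 5 = 8.
Ballots ranking Measure 2 above Option II: 11 − 8 = 3.
Option II wins the head-to-head 8–3.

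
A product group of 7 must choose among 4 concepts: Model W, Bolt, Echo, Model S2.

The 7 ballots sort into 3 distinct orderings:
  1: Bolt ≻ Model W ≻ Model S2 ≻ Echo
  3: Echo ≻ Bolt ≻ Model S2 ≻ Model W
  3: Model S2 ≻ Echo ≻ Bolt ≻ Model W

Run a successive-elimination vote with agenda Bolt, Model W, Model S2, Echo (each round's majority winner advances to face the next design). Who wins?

Echo

Round 1: Bolt vs Model W — 7–0, Bolt advances.
Round 2: Bolt vs Model S2 — 4–3, Bolt advances.
Round 3: Bolt vs Echo — 1–6, Echo advances.
Echo survives the agenda.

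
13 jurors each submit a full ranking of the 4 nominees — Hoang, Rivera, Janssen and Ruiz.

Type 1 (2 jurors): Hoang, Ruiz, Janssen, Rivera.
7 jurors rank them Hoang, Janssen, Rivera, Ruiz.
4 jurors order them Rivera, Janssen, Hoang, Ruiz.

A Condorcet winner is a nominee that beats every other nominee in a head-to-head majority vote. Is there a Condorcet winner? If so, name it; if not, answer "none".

Check each pair by majority over 13 ballots:
Hoang vs Rivera: Hoang, 9–4.
Hoang vs Janssen: Hoang wins 9–4.
Hoang–Ruiz: Hoang 13–0.
Rivera vs Janssen: Janssen wins 9–4.
Rivera vs Ruiz: Rivera, 11–2.
Janssen vs Ruiz: Janssen, 11–2.
Hoang beats each of Rivera, Janssen, Ruiz — Hoang is the Condorcet winner.

Hoang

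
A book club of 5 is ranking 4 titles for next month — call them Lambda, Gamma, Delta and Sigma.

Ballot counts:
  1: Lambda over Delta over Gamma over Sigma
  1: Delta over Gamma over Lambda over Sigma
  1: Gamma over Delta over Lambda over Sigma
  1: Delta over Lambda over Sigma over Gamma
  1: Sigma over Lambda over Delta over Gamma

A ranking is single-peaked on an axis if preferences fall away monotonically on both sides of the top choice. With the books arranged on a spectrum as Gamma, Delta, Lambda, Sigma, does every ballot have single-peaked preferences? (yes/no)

yes

Axis positions: Gamma=1, Delta=2, Lambda=3, Sigma=4.
Group 1 (peak Lambda at position 3): ranking walks positions 3-2-1-4, expanding outward from the peak — single-peaked.
Group 2 (peak Delta at position 2): ranking walks positions 2-1-3-4, expanding outward from the peak — single-peaked.
Group 3 (peak Gamma at position 1): ranking walks positions 1-2-3-4, expanding outward from the peak — single-peaked.
Group 4 (peak Delta at position 2): ranking walks positions 2-3-4-1, expanding outward from the peak — single-peaked.
Group 5 (peak Sigma at position 4): ranking walks positions 4-3-2-1, expanding outward from the peak — single-peaked.
Every ranking is single-peaked on this axis.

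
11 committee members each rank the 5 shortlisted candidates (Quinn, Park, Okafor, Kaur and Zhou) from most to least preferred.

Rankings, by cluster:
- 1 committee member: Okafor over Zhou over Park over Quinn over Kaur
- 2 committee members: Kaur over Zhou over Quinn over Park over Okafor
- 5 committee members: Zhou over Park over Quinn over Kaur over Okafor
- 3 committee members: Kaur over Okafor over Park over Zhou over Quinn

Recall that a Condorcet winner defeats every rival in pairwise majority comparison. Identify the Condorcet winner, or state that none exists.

Zhou

Pairwise majorities:
Quinn vs Park: Quinn is ranked higher on 2 ballots, Park on 9. Park wins 9–2.
Quinn vs Okafor: Quinn preferred on 2+5 = 7 ballots; Quinn wins 7–4.
Quinn vs Kaur: Quinn preferred on 1+5 = 6 ballots; Quinn wins 6–5.
Quinn vs Zhou: Quinn is ranked higher on 0 ballots, Zhou on 11. Zhou wins 11–0.
Park vs Okafor: Park preferred on 2+5 = 7 ballots; Park wins 7–4.
Park vs Kaur: Park is ranked higher on 1+5 = 6 ballots, Kaur on 5. Park wins 6–5.
Park vs Zhou: 3 to 8, Zhou.
Okafor vs Kaur: Okafor preferred on 1 ballot; Kaur wins 10–1.
Okafor vs Zhou: Okafor preferred on 1+3 = 4 ballots; Zhou wins 7–4.
Kaur vs Zhou: Kaur preferred on 2+3 = 5 ballots; Zhou wins 6–5.
Zhou defeats every rival head-to-head and is the Condorcet winner.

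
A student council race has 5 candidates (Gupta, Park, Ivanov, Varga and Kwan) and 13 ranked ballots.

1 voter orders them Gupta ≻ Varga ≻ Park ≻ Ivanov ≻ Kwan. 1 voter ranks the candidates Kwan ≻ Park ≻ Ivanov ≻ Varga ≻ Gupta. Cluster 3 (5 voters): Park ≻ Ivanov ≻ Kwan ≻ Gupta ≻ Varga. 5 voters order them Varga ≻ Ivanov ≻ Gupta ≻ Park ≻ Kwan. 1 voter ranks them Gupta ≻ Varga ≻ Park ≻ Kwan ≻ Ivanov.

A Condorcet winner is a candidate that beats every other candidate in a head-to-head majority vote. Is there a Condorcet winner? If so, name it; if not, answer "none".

Check each pair by majority over 13 ballots:
Gupta vs Park: Gupta preferred on 1+5+1 = 7 ballots; Gupta wins 7–6.
Gupta vs Ivanov: Gupta preferred on 1+1 = 2 ballots; Ivanov wins 11–2.
Gupta vs Varga: 7 to 6, Gupta.
Gupta vs Kwan: Gupta preferred on 1+5+1 = 7 ballots; Gupta wins 7–6.
Park vs Ivanov: 8 to 5, Park.
Park vs Varga: Park is ranked higher on 1+5 = 6 ballots, Varga on 7. Varga wins 7–6.
Park vs Kwan: Park is ranked higher on 1+5+5+1 = 12 ballots, Kwan on 1. Park wins 12–1.
Ivanov vs Varga: 6 to 7, Varga.
Ivanov vs Kwan: Ivanov preferred on 1+5+5 = 11 ballots; Ivanov wins 11–2.
Varga vs Kwan: Varga is ranked higher on 1+5+1 = 7 ballots, Kwan on 6. Varga wins 7–6.
No candidate is unbeaten: Gupta loses to Ivanov; Park loses to Gupta; Ivanov loses to Park; Varga loses to Gupta; Kwan loses to Gupta. In particular Gupta > Park > Ivanov > Gupta is a majority cycle — no Condorcet winner exists.

none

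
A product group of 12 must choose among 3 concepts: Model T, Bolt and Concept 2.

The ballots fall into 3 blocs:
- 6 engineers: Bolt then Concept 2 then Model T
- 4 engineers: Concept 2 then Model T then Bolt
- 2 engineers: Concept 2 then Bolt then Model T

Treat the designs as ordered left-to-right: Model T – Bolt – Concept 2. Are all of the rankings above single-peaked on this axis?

Axis positions: Model T=1, Bolt=2, Concept 2=3.
Bloc 1 (peak Bolt at position 2): ranking walks positions 2-3-1, expanding outward from the peak — single-peaked.
Bloc 2: ranking walks positions 3-1-2; Model T is ranked above Bolt even though Bolt lies between Model T and the peak Concept 2 on the axis — preferences dip and rise again. Not single-peaked.
Bloc 3 (peak Concept 2 at position 3): ranking walks positions 3-2-1, expanding outward from the peak — single-peaked.
Bloc 2 violates single-peakedness, so the profile is not single-peaked on this axis.

no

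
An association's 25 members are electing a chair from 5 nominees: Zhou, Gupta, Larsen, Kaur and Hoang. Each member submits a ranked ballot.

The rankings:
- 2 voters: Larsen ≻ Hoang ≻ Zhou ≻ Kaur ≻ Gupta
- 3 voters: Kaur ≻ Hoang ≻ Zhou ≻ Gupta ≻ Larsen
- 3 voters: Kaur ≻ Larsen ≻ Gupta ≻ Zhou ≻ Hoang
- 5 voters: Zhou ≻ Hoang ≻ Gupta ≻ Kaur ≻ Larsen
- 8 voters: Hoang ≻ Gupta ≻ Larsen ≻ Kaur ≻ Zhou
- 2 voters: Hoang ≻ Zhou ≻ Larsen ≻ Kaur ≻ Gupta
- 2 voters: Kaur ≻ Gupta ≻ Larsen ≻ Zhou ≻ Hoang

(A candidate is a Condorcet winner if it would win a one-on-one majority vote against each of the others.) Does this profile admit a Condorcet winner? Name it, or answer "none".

Hoang

Pairwise majorities:
Zhou vs Gupta: 2+3+5+2 = 12 for Zhou, 13 for Gupta — Gupta by 13–12.
Zhou vs Larsen: 3+5+2 = 10 for Zhou, 15 for Larsen — Larsen by 15–10.
Zhou vs Kaur: Zhou preferred on 2+5+2 = 9 ballots; Kaur wins 16–9.
Zhou vs Hoang: Hoang wins 15–10.
Gupta–Larsen: Gupta 18–7.
Gupta vs Kaur: Gupta is ranked higher on 5+8 = 13 ballots, Kaur on 12. Gupta wins 13–12.
Gupta vs Hoang: Hoang, 20–5.
Larsen vs Kaur: Kaur wins 13–12.
Larsen vs Hoang: Larsen preferred on 2+3+2 = 7 ballots; Hoang wins 18–7.
Kaur vs Hoang: Hoang wins 17–8.
Hoang beats each of Zhou, Gupta, Larsen, Kaur — Hoang is the Condorcet winner.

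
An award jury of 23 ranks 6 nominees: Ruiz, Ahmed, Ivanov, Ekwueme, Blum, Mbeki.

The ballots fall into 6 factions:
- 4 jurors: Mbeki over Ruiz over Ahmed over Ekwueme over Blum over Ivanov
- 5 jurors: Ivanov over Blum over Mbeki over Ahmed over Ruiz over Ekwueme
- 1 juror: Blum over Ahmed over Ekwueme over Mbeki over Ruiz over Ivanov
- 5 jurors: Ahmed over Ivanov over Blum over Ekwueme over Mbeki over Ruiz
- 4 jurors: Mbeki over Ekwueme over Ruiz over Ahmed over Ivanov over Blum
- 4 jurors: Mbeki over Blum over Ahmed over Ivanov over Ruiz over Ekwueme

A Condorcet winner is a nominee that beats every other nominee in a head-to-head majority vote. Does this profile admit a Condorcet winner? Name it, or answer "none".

Head-to-head results (23 jurors):
Ruiz vs Ahmed: Ahmed, 15–8.
Ruiz vs Ivanov: Ruiz preferred on 4+1+4 = 9 ballots; Ivanov wins 14–9.
Ruiz vs Ekwueme: 13 to 10, Ruiz.
Ruiz–Blum: Blum 15–8.
Ruiz vs Mbeki: Ruiz preferred on 0 ballots; Mbeki wins 23–0.
Ahmed vs Ivanov: 18 to 5, Ahmed.
Ahmed vs Ekwueme: Ahmed, 19–4.
Ahmed vs Blum: Ahmed, 13–10.
Ahmed–Mbeki: Mbeki 17–6.
Ivanov vs Ekwueme: Ivanov wins 14–9.
Ivanov vs Blum: Ivanov, 14–9.
Ivanov–Mbeki: Mbeki 13–10.
Ekwueme vs Blum: Blum wins 15–8.
Ekwueme vs Mbeki: Mbeki, 17–6.
Blum–Mbeki: Mbeki 12–11.
Mbeki beats each of Ruiz, Ahmed, Ivanov, Ekwueme, Blum — Mbeki is the Condorcet winner.

Mbeki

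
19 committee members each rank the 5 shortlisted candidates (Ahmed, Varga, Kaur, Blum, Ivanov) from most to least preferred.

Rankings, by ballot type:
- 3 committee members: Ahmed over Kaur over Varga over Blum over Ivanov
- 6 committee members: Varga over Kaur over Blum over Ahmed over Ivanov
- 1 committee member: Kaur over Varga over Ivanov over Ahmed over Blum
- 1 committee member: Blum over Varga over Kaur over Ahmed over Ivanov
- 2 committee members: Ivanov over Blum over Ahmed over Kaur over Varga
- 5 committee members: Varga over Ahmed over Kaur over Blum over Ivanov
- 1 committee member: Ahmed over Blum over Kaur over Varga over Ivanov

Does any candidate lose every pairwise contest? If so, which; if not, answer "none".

Head-to-head results (19 committee members):
Ahmed vs Varga: 6 to 13, Varga.
Ahmed vs Kaur: Ahmed preferred on 3+2+5+1 = 11 ballots; Ahmed wins 11–8.
Ahmed vs Blum: Ahmed is ranked higher on 3+1+5+1 = 10 ballots, Blum on 9. Ahmed wins 10–9.
Ahmed vs Ivanov: Ahmed is ranked higher on 3+6+1+5+1 = 16 ballots, Ivanov on 3. Ahmed wins 16–3.
Varga vs Kaur: 6+1+5 = 12 for Varga, 7 for Kaur — Varga by 12–7.
Varga vs Blum: Varga, 15–4.
Varga vs Ivanov: 3+6+1+1+5+1 = 17 for Varga, 2 for Ivanov — Varga by 17–2.
Kaur vs Blum: Kaur wins 15–4.
Kaur vs Ivanov: Kaur wins 17–2.
Blum vs Ivanov: Blum is ranked higher on 3+6+1+5+1 = 16 ballots, Ivanov on 3. Blum wins 16–3.
Ivanov is beaten in every head-to-head and is the Condorcet loser.

Ivanov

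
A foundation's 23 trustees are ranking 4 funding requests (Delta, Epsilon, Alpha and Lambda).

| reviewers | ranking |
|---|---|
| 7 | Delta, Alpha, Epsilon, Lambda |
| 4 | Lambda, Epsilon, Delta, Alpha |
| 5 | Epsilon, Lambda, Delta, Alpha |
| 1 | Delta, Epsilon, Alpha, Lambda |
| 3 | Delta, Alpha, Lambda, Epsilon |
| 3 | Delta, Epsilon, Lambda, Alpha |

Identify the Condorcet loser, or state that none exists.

Alpha

Pairwise majorities:
Delta vs Epsilon: 14 to 9, Delta.
Delta vs Alpha: 23 to 0, Delta.
Delta vs Lambda: 7+1+3+3 = 14 for Delta, 9 for Lambda — Delta by 14–9.
Epsilon–Alpha: Epsilon 13–10.
Epsilon vs Lambda: 16 to 7, Epsilon.
Alpha vs Lambda: 7+1+3 = 11 for Alpha, 12 for Lambda — Lambda by 12–11.
Alpha loses to every other project — it is the Condorcet loser.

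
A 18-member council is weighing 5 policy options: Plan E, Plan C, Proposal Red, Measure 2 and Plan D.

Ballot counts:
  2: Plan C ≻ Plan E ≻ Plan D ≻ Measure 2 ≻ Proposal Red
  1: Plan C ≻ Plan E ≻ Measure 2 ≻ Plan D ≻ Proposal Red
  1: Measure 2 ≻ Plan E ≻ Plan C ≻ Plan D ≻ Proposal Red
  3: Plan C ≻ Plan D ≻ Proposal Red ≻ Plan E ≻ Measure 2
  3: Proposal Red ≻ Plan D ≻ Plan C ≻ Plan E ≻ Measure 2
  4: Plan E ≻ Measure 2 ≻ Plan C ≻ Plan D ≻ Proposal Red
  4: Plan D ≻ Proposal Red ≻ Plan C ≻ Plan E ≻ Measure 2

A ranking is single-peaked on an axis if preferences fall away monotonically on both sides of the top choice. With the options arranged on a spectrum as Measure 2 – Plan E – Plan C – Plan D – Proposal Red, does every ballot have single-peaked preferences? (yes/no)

yes

Axis positions: Measure 2=1, Plan E=2, Plan C=3, Plan D=4, Proposal Red=5.
Type 1 (peak Plan C at position 3): ranking walks positions 3-2-4-1-5, expanding outward from the peak — single-peaked.
Type 2 (peak Plan C at position 3): ranking walks positions 3-2-1-4-5, expanding outward from the peak — single-peaked.
Type 3 (peak Measure 2 at position 1): ranking walks positions 1-2-3-4-5, expanding outward from the peak — single-peaked.
Type 4 (peak Plan C at position 3): ranking walks positions 3-4-5-2-1, expanding outward from the peak — single-peaked.
Type 5 (peak Proposal Red at position 5): ranking walks positions 5-4-3-2-1, expanding outward from the peak — single-peaked.
Type 6 (peak Plan E at position 2): ranking walks positions 2-1-3-4-5, expanding outward from the peak — single-peaked.
Type 7 (peak Plan D at position 4): ranking walks positions 4-5-3-2-1, expanding outward from the peak — single-peaked.
Every ranking is single-peaked on this axis.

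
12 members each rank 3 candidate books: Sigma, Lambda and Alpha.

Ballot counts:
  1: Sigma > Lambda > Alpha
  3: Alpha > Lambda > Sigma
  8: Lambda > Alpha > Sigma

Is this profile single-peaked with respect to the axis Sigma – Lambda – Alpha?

Axis positions: Sigma=1, Lambda=2, Alpha=3.
Faction 1 (peak Sigma at position 1): ranking walks positions 1-2-3, expanding outward from the peak — single-peaked.
Faction 2 (peak Alpha at position 3): ranking walks positions 3-2-1, expanding outward from the peak — single-peaked.
Faction 3 (peak Lambda at position 2): ranking walks positions 2-3-1, expanding outward from the peak — single-peaked.
Every ranking is single-peaked on this axis.

yes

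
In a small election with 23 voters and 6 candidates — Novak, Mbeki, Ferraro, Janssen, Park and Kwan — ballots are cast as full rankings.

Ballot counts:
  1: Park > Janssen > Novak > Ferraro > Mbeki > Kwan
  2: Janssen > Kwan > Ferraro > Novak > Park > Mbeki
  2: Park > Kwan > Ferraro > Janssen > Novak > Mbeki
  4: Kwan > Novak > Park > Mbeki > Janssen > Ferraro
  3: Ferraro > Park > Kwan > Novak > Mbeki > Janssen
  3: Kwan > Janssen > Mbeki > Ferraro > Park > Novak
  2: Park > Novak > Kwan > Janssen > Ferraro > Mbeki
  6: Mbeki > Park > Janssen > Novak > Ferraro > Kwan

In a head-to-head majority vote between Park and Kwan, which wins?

Ballots ranking Park above Kwan: 1 + 2 + 3 + 2 + 6 = 14.
Ballots ranking Kwan above Park: 23 − 14 = 9.
Park wins the head-to-head 14–9.

Park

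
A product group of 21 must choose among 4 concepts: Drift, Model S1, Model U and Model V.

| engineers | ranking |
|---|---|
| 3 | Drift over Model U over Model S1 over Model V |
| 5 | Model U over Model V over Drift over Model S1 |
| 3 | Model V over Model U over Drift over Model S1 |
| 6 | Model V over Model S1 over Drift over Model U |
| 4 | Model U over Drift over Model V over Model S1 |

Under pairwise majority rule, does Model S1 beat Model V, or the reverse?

Ballots ranking Model S1 above Model V: 3.
Ballots ranking Model V above Model S1: 21 − 3 = 18.
Model V wins the head-to-head 18–3.

Model V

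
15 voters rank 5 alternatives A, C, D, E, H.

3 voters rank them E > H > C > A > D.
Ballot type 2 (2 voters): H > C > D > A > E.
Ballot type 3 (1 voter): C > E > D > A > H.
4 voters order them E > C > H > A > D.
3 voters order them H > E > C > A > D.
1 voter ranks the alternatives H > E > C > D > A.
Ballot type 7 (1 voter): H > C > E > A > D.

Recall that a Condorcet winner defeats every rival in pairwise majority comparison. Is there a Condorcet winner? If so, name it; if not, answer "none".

Head-to-head results (15 voters):
A vs C: A is ranked higher on 0 ballots, C on 15. C wins 15–0.
A–D: A 11–4.
A vs E: E wins 13–2.
A vs H: A is ranked higher on 1 ballot, H on 14. H wins 14–1.
C–D: C 15–0.
C vs E: E, 11–4.
C vs H: H wins 10–5.
D vs E: 2 to 13, E.
D vs H: H wins 14–1.
E vs H: 8 to 7, E.
E wins every pairwise contest, so E is the Condorcet winner.

E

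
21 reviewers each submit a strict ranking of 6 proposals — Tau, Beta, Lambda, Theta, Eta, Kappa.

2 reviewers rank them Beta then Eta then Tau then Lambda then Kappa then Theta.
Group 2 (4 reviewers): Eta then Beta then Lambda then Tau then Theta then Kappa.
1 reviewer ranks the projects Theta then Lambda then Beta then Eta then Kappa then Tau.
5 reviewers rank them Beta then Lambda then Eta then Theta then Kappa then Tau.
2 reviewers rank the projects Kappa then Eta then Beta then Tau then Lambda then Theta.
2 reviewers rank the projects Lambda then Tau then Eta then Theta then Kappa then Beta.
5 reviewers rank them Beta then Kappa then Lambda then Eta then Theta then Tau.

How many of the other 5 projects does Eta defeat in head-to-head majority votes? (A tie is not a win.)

3

Eta against each rival (21 reviewers):
Eta vs Tau: Eta, 19–2.
Eta–Beta: Beta 13–8.
Eta vs Lambda: Eta preferred on 2+4+2 = 8 ballots; Lambda wins 13–8.
Eta vs Theta: 20 to 1, Eta.
Eta vs Kappa: 14 to 7, Eta.
Eta beats Tau, Theta, Kappa; loses to Beta, Lambda — 3 pairwise wins.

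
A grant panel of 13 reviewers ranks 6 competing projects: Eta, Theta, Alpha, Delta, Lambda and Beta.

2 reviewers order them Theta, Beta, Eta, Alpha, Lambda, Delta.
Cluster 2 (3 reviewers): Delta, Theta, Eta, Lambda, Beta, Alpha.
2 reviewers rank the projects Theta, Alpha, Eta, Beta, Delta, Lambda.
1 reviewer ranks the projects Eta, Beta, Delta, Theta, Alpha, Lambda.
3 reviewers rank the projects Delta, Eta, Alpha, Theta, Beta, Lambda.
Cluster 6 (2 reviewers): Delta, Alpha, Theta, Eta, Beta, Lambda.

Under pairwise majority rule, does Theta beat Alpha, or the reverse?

Theta

Ballots ranking Theta above Alpha: 2 + 3 + 2 + 1 = 8.
Ballots ranking Alpha above Theta: 13 − 8 = 5.
Theta wins the head-to-head 8–5.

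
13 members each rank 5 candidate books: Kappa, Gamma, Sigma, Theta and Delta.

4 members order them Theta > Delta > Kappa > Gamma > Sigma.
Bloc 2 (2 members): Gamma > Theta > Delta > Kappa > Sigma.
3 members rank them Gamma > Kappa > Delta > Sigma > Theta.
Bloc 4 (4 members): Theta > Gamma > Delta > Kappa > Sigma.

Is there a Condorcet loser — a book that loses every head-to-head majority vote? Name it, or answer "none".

Head-to-head results (13 members):
Kappa vs Gamma: Gamma, 9–4.
Kappa vs Sigma: Kappa preferred on 4+2+3+4 = 13 ballots; Kappa wins 13–0.
Kappa vs Theta: Theta wins 10–3.
Kappa–Delta: Delta 10–3.
Gamma vs Sigma: 4+2+3+4 = 13 for Gamma, 0 for Sigma — Gamma by 13–0.
Gamma vs Theta: Theta, 8–5.
Gamma–Delta: Gamma 9–4.
Sigma vs Theta: Sigma is ranked higher on 3 ballots, Theta on 10. Theta wins 10–3.
Sigma vs Delta: Delta, 13–0.
Theta vs Delta: 10 to 3, Theta.
Sigma is beaten in every head-to-head and is the Condorcet loser.

Sigma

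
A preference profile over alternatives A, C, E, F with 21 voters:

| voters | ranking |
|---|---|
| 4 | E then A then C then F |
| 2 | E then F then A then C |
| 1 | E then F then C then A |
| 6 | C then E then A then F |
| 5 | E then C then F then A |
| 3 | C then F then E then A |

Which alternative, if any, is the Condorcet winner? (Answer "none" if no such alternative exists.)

Pairwise majorities:
A vs C: A preferred on 4+2 = 6 ballots; C wins 15–6.
A vs E: 0 for A, 21 for E — E by 21–0.
A vs F: 10 to 11, F.
C vs E: 6+3 = 9 for C, 12 for E — E by 12–9.
C vs F: 18 to 3, C.
E vs F: E preferred on 4+2+1+6+5 = 18 ballots; E wins 18–3.
E wins every pairwise contest, so E is the Condorcet winner.

E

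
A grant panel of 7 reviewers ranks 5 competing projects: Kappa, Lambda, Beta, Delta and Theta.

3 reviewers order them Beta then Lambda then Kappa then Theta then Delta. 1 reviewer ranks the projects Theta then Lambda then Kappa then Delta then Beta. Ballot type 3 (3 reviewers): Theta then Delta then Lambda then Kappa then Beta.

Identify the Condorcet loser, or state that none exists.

Pairwise majorities:
Kappa vs Lambda: Lambda wins 7–0.
Kappa vs Beta: Kappa preferred on 1+3 = 4 ballots; Kappa wins 4–3.
Kappa vs Delta: Kappa, 4–3.
Kappa vs Theta: Theta wins 4–3.
Lambda vs Beta: Lambda preferred on 1+3 = 4 ballots; Lambda wins 4–3.
Lambda vs Delta: Lambda wins 4–3.
Lambda vs Theta: Theta, 4–3.
Beta vs Delta: 3 for Beta, 4 for Delta — Delta by 4–3.
Beta vs Theta: Beta preferred on 3 ballots; Theta wins 4–3.
Delta–Theta: Theta 7–0.
Beta is beaten in every head-to-head and is the Condorcet loser.

Beta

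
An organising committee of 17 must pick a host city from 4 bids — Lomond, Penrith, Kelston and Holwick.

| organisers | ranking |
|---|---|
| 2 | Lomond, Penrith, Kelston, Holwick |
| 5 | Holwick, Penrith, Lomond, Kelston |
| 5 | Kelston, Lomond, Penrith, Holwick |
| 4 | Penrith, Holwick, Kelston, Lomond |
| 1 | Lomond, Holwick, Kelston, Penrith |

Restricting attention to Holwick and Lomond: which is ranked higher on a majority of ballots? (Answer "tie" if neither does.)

Holwick

Ballots ranking Holwick above Lomond: 5 + 4 = 9.
Ballots ranking Lomond above Holwick: 17 − 9 = 8.
Holwick wins the head-to-head 9–8.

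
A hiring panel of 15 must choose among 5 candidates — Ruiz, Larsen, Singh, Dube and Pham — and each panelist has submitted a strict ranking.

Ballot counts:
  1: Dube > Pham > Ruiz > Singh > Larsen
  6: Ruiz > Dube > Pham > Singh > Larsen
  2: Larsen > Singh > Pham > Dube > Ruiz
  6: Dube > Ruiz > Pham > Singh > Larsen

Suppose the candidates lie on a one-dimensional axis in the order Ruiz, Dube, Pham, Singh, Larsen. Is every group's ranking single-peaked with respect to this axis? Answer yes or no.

yes

Axis positions: Ruiz=1, Dube=2, Pham=3, Singh=4, Larsen=5.
Group 1 (peak Dube at position 2): ranking walks positions 2-3-1-4-5, expanding outward from the peak — single-peaked.
Group 2 (peak Ruiz at position 1): ranking walks positions 1-2-3-4-5, expanding outward from the peak — single-peaked.
Group 3 (peak Larsen at position 5): ranking walks positions 5-4-3-2-1, expanding outward from the peak — single-peaked.
Group 4 (peak Dube at position 2): ranking walks positions 2-1-3-4-5, expanding outward from the peak — single-peaked.
Every ranking is single-peaked on this axis.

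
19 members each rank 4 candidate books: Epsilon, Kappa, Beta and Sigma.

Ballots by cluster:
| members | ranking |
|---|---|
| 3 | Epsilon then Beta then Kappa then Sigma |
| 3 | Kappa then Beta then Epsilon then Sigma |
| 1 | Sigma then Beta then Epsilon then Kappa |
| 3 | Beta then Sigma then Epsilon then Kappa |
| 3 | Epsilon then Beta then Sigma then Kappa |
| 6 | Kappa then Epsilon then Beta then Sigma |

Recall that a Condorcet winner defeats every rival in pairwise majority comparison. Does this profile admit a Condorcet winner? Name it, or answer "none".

Check each pair by majority over 19 ballots:
Epsilon vs Kappa: Epsilon, 10–9.
Epsilon–Beta: Epsilon 12–7.
Epsilon–Sigma: Epsilon 15–4.
Kappa–Beta: Beta 10–9.
Kappa vs Sigma: Kappa, 12–7.
Beta vs Sigma: Beta, 18–1.
Epsilon defeats every rival head-to-head and is the Condorcet winner.

Epsilon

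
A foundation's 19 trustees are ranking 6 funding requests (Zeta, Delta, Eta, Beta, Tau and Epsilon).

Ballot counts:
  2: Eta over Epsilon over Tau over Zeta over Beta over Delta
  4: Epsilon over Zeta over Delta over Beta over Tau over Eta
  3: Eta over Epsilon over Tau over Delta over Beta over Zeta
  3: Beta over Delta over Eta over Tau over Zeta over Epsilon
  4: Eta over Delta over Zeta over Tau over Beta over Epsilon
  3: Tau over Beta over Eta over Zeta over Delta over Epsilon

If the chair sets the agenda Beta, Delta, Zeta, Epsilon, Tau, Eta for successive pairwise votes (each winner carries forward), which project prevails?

Eta

Round 1: Beta vs Delta — 8–11, Delta advances.
Round 2: Delta vs Zeta — 10–9, Delta advances.
Round 3: Delta vs Epsilon — 10–9, Delta advances.
Round 4: Delta vs Tau — 11–8, Delta advances.
Round 5: Delta vs Eta — 7–12, Eta advances.
The agenda winner is Eta.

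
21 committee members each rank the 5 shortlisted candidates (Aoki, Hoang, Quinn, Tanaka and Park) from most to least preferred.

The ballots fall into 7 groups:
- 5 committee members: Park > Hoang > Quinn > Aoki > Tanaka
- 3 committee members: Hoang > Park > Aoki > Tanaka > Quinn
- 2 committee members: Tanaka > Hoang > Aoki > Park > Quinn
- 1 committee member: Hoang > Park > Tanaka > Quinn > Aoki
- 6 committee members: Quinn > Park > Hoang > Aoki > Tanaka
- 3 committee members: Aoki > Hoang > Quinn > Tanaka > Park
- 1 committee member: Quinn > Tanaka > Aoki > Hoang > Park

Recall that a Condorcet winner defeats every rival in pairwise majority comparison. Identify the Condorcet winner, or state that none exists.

Park

Pairwise majorities:
Aoki vs Hoang: Hoang wins 17–4.
Aoki–Quinn: Quinn 13–8.
Aoki vs Tanaka: Aoki wins 17–4.
Aoki vs Park: Park, 15–6.
Hoang vs Quinn: Hoang, 14–7.
Hoang vs Tanaka: Hoang wins 18–3.
Hoang vs Park: Park wins 11–10.
Quinn–Tanaka: Quinn 15–6.
Quinn–Park: Park 11–10.
Tanaka–Park: Park 15–6.
Only Park has no losses; Park is the Condorcet winner.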